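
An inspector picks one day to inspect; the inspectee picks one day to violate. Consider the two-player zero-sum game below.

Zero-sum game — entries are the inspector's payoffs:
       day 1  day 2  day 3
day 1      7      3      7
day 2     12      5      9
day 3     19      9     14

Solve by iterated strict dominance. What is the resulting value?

9

Column day 1 is strictly dominated by day 2 for the inspectee (3<7, 5<12, 9<19); eliminate day 1.
Column day 3 is strictly dominated by day 2 for the inspectee (3<7, 5<9, 9<14); eliminate day 3.
Row day 2 is strictly dominated by row day 3 (9>5); eliminate day 2.
Row day 1 is strictly dominated by row day 3 (9>3); eliminate day 1.
Only (day 3, day 2) remains, with payoff 9.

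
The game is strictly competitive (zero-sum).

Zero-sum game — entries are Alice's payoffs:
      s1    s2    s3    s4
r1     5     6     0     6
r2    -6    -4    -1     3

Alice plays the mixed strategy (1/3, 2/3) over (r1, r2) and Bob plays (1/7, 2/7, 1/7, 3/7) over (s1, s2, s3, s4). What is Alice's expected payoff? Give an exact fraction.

23/21

Against (1/7, 2/7, 1/7, 3/7), each row's expected payoff is r1: 5; r2: -6/7.
Taking the (1/3, 2/3)-weighted average: (1/3)·(5) + (2/3)·(-6/7) = 23/21.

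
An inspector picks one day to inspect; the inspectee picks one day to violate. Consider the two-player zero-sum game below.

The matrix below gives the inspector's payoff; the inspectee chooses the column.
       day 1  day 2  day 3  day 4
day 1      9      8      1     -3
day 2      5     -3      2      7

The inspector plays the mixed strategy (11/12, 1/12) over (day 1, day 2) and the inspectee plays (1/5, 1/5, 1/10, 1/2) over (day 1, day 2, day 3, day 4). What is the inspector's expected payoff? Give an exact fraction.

Against (1/5, 1/5, 1/10, 1/2), each row's expected payoff is day 1: 2; day 2: 41/10.
Taking the (11/12, 1/12)-weighted average: (11/12)·(2) + (1/12)·(41/10) = 87/40.

87/40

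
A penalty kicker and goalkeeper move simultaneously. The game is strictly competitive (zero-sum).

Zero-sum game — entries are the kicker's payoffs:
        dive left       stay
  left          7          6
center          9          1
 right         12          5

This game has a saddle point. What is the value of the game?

Row minima: 6, 1, 5 → the kicker's maximin is 6.
Column maxima: 12, 6 → the goalkeeper's minimax is 6.
They coincide at (left, stay), so the value is 6.

6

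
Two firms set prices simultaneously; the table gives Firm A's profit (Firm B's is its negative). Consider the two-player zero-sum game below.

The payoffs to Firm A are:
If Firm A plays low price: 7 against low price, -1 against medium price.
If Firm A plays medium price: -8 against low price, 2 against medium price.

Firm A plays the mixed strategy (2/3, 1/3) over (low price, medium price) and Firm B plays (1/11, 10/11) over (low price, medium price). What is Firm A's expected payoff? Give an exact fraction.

Against (1/11, 10/11), each row's expected payoff is low price: -3/11; medium price: 12/11.
Taking the (2/3, 1/3)-weighted average: (2/3)·(-3/11) + (1/3)·(12/11) = 2/11.

2/11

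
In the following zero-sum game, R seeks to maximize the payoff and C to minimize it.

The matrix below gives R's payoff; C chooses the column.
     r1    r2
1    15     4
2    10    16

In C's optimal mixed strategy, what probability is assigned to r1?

12/17

Row minima are 4 and 10, so R's maximin is 10; column maxima are 15 and 16, so C's minimax is 15. These differ, so the equilibrium is in mixed strategies.
Let C play r1 with probability q. R is indifferent when 15q + 4(1−q) = 10q + 16(1−q), giving q = 12/17.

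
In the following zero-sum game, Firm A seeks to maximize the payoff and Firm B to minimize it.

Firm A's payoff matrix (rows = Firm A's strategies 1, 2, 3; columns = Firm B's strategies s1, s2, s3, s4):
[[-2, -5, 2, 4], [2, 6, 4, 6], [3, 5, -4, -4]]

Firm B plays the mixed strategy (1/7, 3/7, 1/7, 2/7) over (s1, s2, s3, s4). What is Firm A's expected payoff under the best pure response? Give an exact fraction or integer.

36/7

1: (-2)·(1/7) + (-5)·(3/7) + (2)·(1/7) + (4)·(2/7) = -1.
2: (2)·(1/7) + (6)·(3/7) + (4)·(1/7) + (6)·(2/7) = 36/7.
3: (3)·(1/7) + (5)·(3/7) + (-4)·(1/7) + (-4)·(2/7) = 6/7.
The best pure response is 2 with expected payoff 36/7.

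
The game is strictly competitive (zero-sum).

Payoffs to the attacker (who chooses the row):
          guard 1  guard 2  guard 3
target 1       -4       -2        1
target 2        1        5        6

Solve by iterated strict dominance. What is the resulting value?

1

Row target 1 is strictly dominated by row target 2 (1>-4, 5>-2, 6>1); eliminate target 1.
Column guard 3 is strictly dominated by guard 1 for the defender (1<6); eliminate guard 3.
Column guard 2 is strictly dominated by guard 1 for the defender (1<5); eliminate guard 2.
Only (target 2, guard 1) remains, with payoff 1.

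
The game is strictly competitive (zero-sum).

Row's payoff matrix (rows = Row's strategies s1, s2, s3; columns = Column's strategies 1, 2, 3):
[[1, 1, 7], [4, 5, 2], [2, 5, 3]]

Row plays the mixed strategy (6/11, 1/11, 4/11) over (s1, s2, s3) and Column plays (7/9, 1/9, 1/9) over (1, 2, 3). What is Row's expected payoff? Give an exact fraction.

71/33

Against (7/9, 1/9, 1/9), each row's expected payoff is s1: 5/3; s2: 35/9; s3: 22/9.
Taking the (6/11, 1/11, 4/11)-weighted average: (6/11)·(5/3) + (1/11)·(35/9) + (4/11)·(22/9) = 71/33.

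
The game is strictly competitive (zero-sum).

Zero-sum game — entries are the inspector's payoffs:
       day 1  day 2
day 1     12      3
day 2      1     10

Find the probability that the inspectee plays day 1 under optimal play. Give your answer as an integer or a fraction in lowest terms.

7/18

Row minima are 3 and 1, so the inspector's maximin is 3; column maxima are 12 and 10, so the inspectee's minimax is 10. These differ, so the equilibrium is in mixed strategies.
Let the inspectee play day 1 with probability q. The inspector is indifferent when 12q + 3(1−q) = q + 10(1−q), giving q = 7/18.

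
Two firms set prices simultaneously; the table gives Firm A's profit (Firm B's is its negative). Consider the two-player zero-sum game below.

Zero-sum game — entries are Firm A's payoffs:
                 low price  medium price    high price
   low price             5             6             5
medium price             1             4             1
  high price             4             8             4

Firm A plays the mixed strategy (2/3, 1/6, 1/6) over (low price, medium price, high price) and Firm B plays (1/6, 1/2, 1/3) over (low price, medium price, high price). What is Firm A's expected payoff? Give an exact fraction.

Against (1/6, 1/2, 1/3), each row's expected payoff is low price: 11/2; medium price: 5/2; high price: 6.
Taking the (2/3, 1/6, 1/6)-weighted average: (2/3)·(11/2) + (1/6)·(5/2) + (1/6)·(6) = 61/12.

61/12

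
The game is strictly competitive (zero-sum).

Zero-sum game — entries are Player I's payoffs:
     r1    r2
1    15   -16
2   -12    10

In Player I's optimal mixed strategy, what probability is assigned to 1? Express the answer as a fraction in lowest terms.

22/53

Row minima are -16 and -12, so Player I's maximin is -12; column maxima are 15 and 10, so Player II's minimax is 10. These differ, so the equilibrium is in mixed strategies.
Let Player I play 1 with probability p. Player II is indifferent when 15p − 12(1−p) = −16p + 10(1−p), giving p = 22/53.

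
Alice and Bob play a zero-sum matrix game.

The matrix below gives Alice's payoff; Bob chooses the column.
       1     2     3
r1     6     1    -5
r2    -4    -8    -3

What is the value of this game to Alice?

Column 1 is strictly dominated by 2 for Bob (it gives Alice more in every row).
The remaining 2×2 game on (r1, r2) × (2, 3) has no saddle point. Let Alice play r1 with probability p; indifference gives p − 8(1−p) = −5p − 3(1−p), so p = 5/11.
Similarly Bob's optimal q on 2 is 2/11, and the value is 1·(2/11) + (-5)·(9/11) = -43/11.

-43/11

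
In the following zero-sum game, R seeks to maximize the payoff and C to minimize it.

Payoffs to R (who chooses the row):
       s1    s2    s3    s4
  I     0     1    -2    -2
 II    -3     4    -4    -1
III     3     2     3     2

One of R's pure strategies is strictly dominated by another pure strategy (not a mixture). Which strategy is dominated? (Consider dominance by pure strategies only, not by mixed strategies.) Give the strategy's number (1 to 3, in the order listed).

Compare I with III: 3 > 0, 2 > 1, 3 > -2, 2 > -2.
So III strictly dominates I for R; I is strictly dominated.

1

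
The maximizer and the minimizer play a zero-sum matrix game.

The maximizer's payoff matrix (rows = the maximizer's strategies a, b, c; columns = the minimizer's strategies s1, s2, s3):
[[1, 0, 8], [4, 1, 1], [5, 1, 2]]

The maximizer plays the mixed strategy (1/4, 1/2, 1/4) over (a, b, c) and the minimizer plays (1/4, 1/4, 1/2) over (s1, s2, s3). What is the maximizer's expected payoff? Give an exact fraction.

Against (1/4, 1/4, 1/2), each row's expected payoff is a: 17/4; b: 7/4; c: 5/2.
Taking the (1/4, 1/2, 1/4)-weighted average: (1/4)·(17/4) + (1/2)·(7/4) + (1/4)·(5/2) = 41/16.

41/16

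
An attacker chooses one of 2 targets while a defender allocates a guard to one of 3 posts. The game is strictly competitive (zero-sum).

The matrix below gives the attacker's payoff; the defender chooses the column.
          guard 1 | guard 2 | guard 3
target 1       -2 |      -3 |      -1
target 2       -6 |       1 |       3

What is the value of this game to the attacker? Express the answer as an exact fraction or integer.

Column guard 3 is strictly dominated by guard 2 for the defender (it gives the attacker more in every row).
The remaining 2×2 game on (target 1, target 2) × (guard 1, guard 2) has no saddle point. Let the attacker play target 1 with probability p; indifference gives −2p − 6(1−p) = −3p + (1−p), so p = 7/8.
Similarly the defender's optimal q on guard 1 is 1/2, and the value is -2·(1/2) + (-3)·(1/2) = -5/2.

-5/2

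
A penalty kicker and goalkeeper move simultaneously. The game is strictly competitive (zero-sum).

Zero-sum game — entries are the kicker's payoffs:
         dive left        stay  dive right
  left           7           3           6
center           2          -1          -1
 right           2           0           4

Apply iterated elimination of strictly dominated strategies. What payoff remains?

Row center is strictly dominated by row left (7>2, 3>-1, 6>-1); eliminate center.
Column dive right is strictly dominated by stay for the goalkeeper (3<6, 0<4); eliminate dive right.
Row right is strictly dominated by row left (7>2, 3>0); eliminate right.
Column dive left is strictly dominated by stay for the goalkeeper (3<7); eliminate dive left.
Only (left, stay) remains, with payoff 3.

3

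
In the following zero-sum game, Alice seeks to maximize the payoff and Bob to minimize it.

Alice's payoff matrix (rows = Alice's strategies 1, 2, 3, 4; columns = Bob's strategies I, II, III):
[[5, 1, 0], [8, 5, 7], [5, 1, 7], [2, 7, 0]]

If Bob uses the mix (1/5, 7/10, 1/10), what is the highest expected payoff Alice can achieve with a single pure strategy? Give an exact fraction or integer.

29/5

1: (5)·(1/5) + (1)·(7/10) + (0)·(1/10) = 17/10.
2: (8)·(1/5) + (5)·(7/10) + (7)·(1/10) = 29/5.
3: (5)·(1/5) + (1)·(7/10) + (7)·(1/10) = 12/5.
4: (2)·(1/5) + (7)·(7/10) + (0)·(1/10) = 53/10.
The best pure response is 2 with expected payoff 29/5.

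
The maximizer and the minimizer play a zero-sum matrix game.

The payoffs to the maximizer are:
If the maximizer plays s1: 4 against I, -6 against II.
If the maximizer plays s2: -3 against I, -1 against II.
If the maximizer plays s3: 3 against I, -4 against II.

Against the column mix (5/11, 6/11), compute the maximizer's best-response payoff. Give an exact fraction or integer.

s1: (4)·(5/11) + (-6)·(6/11) = -16/11.
s2: (-3)·(5/11) + (-1)·(6/11) = -21/11.
s3: (3)·(5/11) + (-4)·(6/11) = -9/11.
The best pure response is s3 with expected payoff -9/11.

-9/11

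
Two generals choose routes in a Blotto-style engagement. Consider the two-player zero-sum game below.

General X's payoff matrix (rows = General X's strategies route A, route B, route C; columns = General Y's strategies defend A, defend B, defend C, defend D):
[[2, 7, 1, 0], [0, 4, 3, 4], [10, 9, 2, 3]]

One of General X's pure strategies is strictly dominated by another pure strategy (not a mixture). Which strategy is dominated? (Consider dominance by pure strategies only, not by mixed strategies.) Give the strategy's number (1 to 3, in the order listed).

Compare route A with route C: 10 > 2, 9 > 7, 2 > 1, 3 > 0.
So route C strictly dominates route A for General X; route A is strictly dominated.

1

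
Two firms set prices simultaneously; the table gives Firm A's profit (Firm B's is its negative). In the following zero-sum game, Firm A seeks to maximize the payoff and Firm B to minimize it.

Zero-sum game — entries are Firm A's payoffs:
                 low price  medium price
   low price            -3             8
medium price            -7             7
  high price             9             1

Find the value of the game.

Row medium price is strictly dominated by row low price, so Firm A never plays it.
The remaining 2×2 game on (low price, high price) × (low price, medium price) has no saddle point. Let Firm A play low price with probability p; indifference gives −3p + 9(1−p) = 8p + (1−p), so p = 8/19.
Similarly Firm B's optimal q on low price is 7/19, and the value is -3·(7/19) + (8)·(12/19) = 75/19.

75/19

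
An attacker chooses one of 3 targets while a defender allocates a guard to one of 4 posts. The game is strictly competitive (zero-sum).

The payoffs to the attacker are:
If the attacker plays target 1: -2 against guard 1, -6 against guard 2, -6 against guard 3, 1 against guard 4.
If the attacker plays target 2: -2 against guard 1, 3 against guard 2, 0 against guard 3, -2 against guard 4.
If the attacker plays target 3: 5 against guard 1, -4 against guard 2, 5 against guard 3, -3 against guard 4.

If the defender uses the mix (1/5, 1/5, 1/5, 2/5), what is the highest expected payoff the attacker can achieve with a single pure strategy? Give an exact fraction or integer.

0

target 1: (-2)·(1/5) + (-6)·(1/5) + (-6)·(1/5) + (1)·(2/5) = -12/5.
target 2: (-2)·(1/5) + (3)·(1/5) + (0)·(1/5) + (-2)·(2/5) = -3/5.
target 3: (5)·(1/5) + (-4)·(1/5) + (5)·(1/5) + (-3)·(2/5) = 0.
The best pure response is target 3 with expected payoff 0.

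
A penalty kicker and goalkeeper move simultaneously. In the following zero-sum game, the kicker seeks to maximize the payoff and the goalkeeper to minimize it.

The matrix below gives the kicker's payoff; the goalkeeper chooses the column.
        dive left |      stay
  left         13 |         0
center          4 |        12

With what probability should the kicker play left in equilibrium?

8/21

Row minima are 0 and 4, so the kicker's maximin is 4; column maxima are 13 and 12, so the goalkeeper's minimax is 12. These differ, so the equilibrium is in mixed strategies.
Let the kicker play left with probability p. The goalkeeper is indifferent when 13p + 4(1−p) = 12(1−p), giving p = 8/21.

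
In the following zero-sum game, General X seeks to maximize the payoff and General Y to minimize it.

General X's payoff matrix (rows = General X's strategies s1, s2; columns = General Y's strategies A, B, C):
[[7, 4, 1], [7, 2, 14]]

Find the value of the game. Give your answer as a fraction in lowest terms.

Column A is strictly dominated by B for General Y (it gives General X more in every row).
The remaining 2×2 game on (s1, s2) × (B, C) has no saddle point. Let General X play s1 with probability p; indifference gives 4p + 2(1−p) = p + 14(1−p), so p = 4/5.
Similarly General Y's optimal q on B is 13/15, and the value is 4·(13/15) + (1)·(2/15) = 18/5.

18/5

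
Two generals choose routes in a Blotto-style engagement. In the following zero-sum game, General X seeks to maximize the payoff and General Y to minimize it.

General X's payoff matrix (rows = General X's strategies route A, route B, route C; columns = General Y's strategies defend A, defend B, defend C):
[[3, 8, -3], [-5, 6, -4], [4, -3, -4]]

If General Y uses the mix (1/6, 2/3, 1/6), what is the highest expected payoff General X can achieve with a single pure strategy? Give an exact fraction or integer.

route A: (3)·(1/6) + (8)·(2/3) + (-3)·(1/6) = 16/3.
route B: (-5)·(1/6) + (6)·(2/3) + (-4)·(1/6) = 5/2.
route C: (4)·(1/6) + (-3)·(2/3) + (-4)·(1/6) = -2.
The best pure response is route A with expected payoff 16/3.

16/3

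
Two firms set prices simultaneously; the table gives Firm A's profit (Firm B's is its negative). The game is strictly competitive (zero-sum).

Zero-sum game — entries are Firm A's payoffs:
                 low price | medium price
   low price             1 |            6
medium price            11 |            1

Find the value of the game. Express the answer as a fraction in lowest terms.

Row minima are 1 and 1, so Firm A's maximin is 1; column maxima are 11 and 6, so Firm B's minimax is 6. These differ, so the equilibrium is in mixed strategies.
Let Firm A play low price with probability p. Firm B is indifferent when p + 11(1−p) = 6p + (1−p), giving p = 2/3.
Let Firm B play low price with probability q. Firm A is indifferent when q + 6(1−q) = 11q + (1−q), giving q = 1/3.
The value is 1·(1/3) + (6)·(2/3) = 13/3.

13/3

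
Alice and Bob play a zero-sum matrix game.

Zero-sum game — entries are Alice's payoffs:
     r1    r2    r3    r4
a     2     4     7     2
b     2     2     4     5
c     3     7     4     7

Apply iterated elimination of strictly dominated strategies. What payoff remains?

3

Column r3 is strictly dominated by r1 for Bob (2<7, 2<4, 3<4); eliminate r3.
Row b is strictly dominated by row c (3>2, 7>2, 7>5); eliminate b.
Column r2 is strictly dominated by r1 for Bob (2<4, 3<7); eliminate r2.
Row a is strictly dominated by row c (3>2, 7>2); eliminate a.
Column r4 is strictly dominated by r1 for Bob (3<7); eliminate r4.
Only (c, r1) remains, with payoff 3.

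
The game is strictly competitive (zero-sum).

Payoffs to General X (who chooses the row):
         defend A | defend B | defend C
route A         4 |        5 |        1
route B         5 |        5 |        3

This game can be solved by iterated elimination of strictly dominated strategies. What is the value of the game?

Column defend A is strictly dominated by defend C for General Y (1<4, 3<5); eliminate defend A.
Column defend B is strictly dominated by defend C for General Y (1<5, 3<5); eliminate defend B.
Row route A is strictly dominated by row route B (3>1); eliminate route A.
Only (route B, defend C) remains, with payoff 3.

3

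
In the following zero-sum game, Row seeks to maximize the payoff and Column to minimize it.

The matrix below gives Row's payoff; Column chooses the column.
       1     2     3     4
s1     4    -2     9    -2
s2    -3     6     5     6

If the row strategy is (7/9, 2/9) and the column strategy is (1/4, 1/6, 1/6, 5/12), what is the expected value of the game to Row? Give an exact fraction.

11/6

Against (1/4, 1/6, 1/6, 5/12), each row's expected payoff is s1: 4/3; s2: 43/12.
Taking the (7/9, 2/9)-weighted average: (7/9)·(4/3) + (2/9)·(43/12) = 11/6.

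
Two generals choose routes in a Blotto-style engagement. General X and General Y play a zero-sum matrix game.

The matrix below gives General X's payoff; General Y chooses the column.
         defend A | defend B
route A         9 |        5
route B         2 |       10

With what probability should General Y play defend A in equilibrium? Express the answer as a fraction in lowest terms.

Row minima are 5 and 2, so General X's maximin is 5; column maxima are 9 and 10, so General Y's minimax is 9. These differ, so the equilibrium is in mixed strategies.
Let General Y play defend A with probability q. General X is indifferent when 9q + 5(1−q) = 2q + 10(1−q), giving q = 5/12.

5/12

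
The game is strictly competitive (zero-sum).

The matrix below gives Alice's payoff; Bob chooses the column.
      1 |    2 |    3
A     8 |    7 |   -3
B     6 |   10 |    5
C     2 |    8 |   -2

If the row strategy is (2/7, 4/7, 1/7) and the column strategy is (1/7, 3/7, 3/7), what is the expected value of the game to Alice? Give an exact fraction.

Against (1/7, 3/7, 3/7), each row's expected payoff is A: 20/7; B: 51/7; C: 20/7.
Taking the (2/7, 4/7, 1/7)-weighted average: (2/7)·(20/7) + (4/7)·(51/7) + (1/7)·(20/7) = 264/49.

264/49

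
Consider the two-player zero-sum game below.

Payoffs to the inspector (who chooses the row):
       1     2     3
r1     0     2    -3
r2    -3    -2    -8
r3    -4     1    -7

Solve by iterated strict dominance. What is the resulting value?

-3

Column 2 is strictly dominated by 1 for the inspectee (0<2, -3<-2, -4<1); eliminate 2.
Row r3 is strictly dominated by row r1 (0>-4, -3>-7); eliminate r3.
Row r2 is strictly dominated by row r1 (0>-3, -3>-8); eliminate r2.
Column 1 is strictly dominated by 3 for the inspectee (-3<0); eliminate 1.
Only (r1, 3) remains, with payoff -3.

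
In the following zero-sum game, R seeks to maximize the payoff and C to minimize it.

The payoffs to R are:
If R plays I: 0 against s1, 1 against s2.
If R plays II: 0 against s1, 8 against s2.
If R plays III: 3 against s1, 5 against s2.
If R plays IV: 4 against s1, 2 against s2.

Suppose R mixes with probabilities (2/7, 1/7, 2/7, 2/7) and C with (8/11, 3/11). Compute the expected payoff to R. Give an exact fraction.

184/77

Against (8/11, 3/11), each row's expected payoff is I: 3/11; II: 24/11; III: 39/11; IV: 38/11.
Taking the (2/7, 1/7, 2/7, 2/7)-weighted average: (2/7)·(3/11) + (1/7)·(24/11) + (2/7)·(39/11) + (2/7)·(38/11) = 184/77.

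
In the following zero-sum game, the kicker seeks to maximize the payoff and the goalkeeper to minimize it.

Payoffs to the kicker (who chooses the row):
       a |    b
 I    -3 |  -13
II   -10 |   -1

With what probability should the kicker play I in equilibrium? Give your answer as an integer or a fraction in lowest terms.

Row minima are -13 and -10, so the kicker's maximin is -10; column maxima are -3 and -1, so the goalkeeper's minimax is -3. These differ, so the equilibrium is in mixed strategies.
Let the kicker play I with probability p. The goalkeeper is indifferent when −3p − 10(1−p) = −13p − (1−p), giving p = 9/19.

9/19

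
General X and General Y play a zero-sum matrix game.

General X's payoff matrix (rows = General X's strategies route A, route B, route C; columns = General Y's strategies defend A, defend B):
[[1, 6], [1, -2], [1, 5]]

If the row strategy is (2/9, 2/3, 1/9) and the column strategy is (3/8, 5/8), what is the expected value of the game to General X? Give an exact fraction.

13/18

Against (3/8, 5/8), each row's expected payoff is route A: 33/8; route B: -7/8; route C: 7/2.
Taking the (2/9, 2/3, 1/9)-weighted average: (2/9)·(33/8) + (2/3)·(-7/8) + (1/9)·(7/2) = 13/18.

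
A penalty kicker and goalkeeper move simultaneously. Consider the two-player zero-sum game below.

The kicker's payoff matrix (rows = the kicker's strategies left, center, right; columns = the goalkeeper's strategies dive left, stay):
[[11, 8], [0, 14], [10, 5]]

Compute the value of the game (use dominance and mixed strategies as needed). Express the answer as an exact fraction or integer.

154/17

Row right is strictly dominated by row left, so the kicker never plays it.
The remaining 2×2 game on (left, center) × (dive left, stay) has no saddle point. Let the kicker play left with probability p; indifference gives 11p = 8p + 14(1−p), so p = 14/17.
Similarly the goalkeeper's optimal q on dive left is 6/17, and the value is 11·(6/17) + (8)·(11/17) = 154/17.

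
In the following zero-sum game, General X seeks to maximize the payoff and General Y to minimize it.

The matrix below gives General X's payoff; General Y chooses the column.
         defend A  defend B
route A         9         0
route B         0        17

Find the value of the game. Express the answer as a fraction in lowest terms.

153/26

Row minima are 0 and 0, so General X's maximin is 0; column maxima are 9 and 17, so General Y's minimax is 9. These differ, so the equilibrium is in mixed strategies.
Let General X play route A with probability p. General Y is indifferent when 9p = 17(1−p), giving p = 17/26.
Let General Y play defend A with probability q. General X is indifferent when 9q = 17(1−q), giving q = 17/26.
The value is 9·(17/26) + (0)·(9/26) = 153/26.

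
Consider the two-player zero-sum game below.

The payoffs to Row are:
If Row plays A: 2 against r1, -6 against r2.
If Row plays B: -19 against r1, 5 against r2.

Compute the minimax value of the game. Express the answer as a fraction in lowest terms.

-13/4

Row minima are -6 and -19, so Row's maximin is -6; column maxima are 2 and 5, so Column's minimax is 2. These differ, so the equilibrium is in mixed strategies.
Let Row play A with probability p. Column is indifferent when 2p − 19(1−p) = −6p + 5(1−p), giving p = 3/4.
Let Column play r1 with probability q. Row is indifferent when 2q − 6(1−q) = −19q + 5(1−q), giving q = 11/32.
The value is 2·(11/32) + (-6)·(21/32) = -13/4.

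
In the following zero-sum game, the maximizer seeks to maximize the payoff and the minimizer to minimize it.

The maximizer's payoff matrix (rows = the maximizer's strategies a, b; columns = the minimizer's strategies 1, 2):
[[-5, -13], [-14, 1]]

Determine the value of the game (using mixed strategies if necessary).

Row minima are -13 and -14, so the maximizer's maximin is -13; column maxima are -5 and 1, so the minimizer's minimax is -5. These differ, so the equilibrium is in mixed strategies.
Let the maximizer play a with probability p. The minimizer is indifferent when −5p − 14(1−p) = −13p + (1−p), giving p = 15/23.
Let the minimizer play 1 with probability q. The maximizer is indifferent when −5q − 13(1−q) = −14q + (1−q), giving q = 14/23.
The value is -5·(14/23) + (-13)·(9/23) = -187/23.

-187/23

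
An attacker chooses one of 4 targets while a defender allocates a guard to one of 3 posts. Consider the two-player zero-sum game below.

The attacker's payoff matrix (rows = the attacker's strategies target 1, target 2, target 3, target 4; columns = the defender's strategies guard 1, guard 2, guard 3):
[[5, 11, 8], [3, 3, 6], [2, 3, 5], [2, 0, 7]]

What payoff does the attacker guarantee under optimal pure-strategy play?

5

Row minima: 5, 3, 2, 0 → the attacker's maximin is 5.
Column maxima: 5, 11, 8 → the defender's minimax is 5.
They coincide at (target 1, guard 1), so the value is 5.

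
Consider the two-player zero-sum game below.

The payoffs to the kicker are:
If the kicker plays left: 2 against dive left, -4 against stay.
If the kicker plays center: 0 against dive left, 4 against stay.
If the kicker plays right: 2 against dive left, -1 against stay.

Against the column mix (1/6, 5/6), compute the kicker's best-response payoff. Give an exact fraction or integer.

left: (2)·(1/6) + (-4)·(5/6) = -3.
center: (0)·(1/6) + (4)·(5/6) = 10/3.
right: (2)·(1/6) + (-1)·(5/6) = -1/2.
The best pure response is center with expected payoff 10/3.

10/3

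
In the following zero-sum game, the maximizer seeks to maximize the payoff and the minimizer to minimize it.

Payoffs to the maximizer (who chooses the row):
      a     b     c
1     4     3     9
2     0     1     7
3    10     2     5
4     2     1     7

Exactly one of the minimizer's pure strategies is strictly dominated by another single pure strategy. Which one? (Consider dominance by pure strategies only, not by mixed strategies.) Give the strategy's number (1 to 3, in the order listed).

The minimizer prefers columns that give the maximizer less. Compare c with b: 3 < 9, 1 < 7, 2 < 5, 1 < 7.
So b strictly dominates c for the minimizer; c is strictly dominated.

3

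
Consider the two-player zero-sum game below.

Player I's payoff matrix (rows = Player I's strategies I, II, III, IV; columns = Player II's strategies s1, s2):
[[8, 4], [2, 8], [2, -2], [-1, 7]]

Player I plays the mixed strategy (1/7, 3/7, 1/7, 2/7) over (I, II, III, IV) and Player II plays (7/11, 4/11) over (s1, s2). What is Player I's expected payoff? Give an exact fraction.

258/77

Against (7/11, 4/11), each row's expected payoff is I: 72/11; II: 46/11; III: 6/11; IV: 21/11.
Taking the (1/7, 3/7, 1/7, 2/7)-weighted average: (1/7)·(72/11) + (3/7)·(46/11) + (1/7)·(6/11) + (2/7)·(21/11) = 258/77.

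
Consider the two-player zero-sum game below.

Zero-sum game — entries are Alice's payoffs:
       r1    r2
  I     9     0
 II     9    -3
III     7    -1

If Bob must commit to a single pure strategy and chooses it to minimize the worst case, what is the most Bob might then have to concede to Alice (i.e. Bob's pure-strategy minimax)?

The worst case (largest entry) in each column is r1: 9, r2: 0.
The best (smallest) of these is 0.

0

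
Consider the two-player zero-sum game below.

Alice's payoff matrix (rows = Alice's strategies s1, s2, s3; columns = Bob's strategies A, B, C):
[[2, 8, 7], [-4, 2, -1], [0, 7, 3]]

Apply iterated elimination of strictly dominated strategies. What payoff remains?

2

Column B is strictly dominated by A for Bob (2<8, -4<2, 0<7); eliminate B.
Row s2 is strictly dominated by row s1 (2>-4, 7>-1); eliminate s2.
Row s3 is strictly dominated by row s1 (2>0, 7>3); eliminate s3.
Column C is strictly dominated by A for Bob (2<7); eliminate C.
Only (s1, A) remains, with payoff 2.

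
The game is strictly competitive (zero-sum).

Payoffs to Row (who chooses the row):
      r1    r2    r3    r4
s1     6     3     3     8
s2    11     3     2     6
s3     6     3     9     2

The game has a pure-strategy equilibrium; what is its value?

3

Row minima: 3, 2, 2 → Row's maximin is 3.
Column maxima: 11, 3, 9, 8 → Column's minimax is 3.
They coincide at (s1, r2), so the value is 3.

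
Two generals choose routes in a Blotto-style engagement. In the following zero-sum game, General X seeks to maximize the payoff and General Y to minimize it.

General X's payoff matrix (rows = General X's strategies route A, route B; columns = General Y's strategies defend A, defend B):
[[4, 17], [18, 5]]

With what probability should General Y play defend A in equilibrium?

6/13

Row minima are 4 and 5, so General X's maximin is 5; column maxima are 18 and 17, so General Y's minimax is 17. These differ, so the equilibrium is in mixed strategies.
Let General Y play defend A with probability q. General X is indifferent when 4q + 17(1−q) = 18q + 5(1−q), giving q = 6/13.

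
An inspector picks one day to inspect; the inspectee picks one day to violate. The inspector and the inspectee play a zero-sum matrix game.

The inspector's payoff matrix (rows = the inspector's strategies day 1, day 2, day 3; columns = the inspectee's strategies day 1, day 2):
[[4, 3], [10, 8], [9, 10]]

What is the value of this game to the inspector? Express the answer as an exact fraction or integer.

28/3

Row day 1 is strictly dominated by row day 2, so the inspector never plays it.
The remaining 2×2 game on (day 2, day 3) × (day 1, day 2) has no saddle point. Let the inspector play day 2 with probability p; indifference gives 10p + 9(1−p) = 8p + 10(1−p), so p = 1/3.
Similarly the inspectee's optimal q on day 1 is 2/3, and the value is 10·(2/3) + (8)·(1/3) = 28/3.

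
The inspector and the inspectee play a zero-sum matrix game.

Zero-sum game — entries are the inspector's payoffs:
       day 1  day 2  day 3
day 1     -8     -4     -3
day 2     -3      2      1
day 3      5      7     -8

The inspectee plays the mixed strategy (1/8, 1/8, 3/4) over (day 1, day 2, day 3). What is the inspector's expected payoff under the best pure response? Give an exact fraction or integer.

5/8

day 1: (-8)·(1/8) + (-4)·(1/8) + (-3)·(3/4) = -15/4.
day 2: (-3)·(1/8) + (2)·(1/8) + (1)·(3/4) = 5/8.
day 3: (5)·(1/8) + (7)·(1/8) + (-8)·(3/4) = -9/2.
The best pure response is day 2 with expected payoff 5/8.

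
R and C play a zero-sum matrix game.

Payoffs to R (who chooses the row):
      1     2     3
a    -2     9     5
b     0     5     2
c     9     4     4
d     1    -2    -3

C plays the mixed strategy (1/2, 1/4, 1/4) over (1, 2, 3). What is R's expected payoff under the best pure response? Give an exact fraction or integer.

a: (-2)·(1/2) + (9)·(1/4) + (5)·(1/4) = 5/2.
b: (0)·(1/2) + (5)·(1/4) + (2)·(1/4) = 7/4.
c: (9)·(1/2) + (4)·(1/4) + (4)·(1/4) = 13/2.
d: (1)·(1/2) + (-2)·(1/4) + (-3)·(1/4) = -3/4.
The best pure response is c with expected payoff 13/2.

13/2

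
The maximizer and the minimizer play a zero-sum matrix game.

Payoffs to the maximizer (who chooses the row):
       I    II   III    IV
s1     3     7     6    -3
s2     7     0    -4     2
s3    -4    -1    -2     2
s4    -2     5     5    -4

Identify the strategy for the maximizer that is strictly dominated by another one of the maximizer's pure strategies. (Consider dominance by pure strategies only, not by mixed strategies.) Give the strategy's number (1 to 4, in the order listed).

Compare s4 with s1: 3 > -2, 7 > 5, 6 > 5, -3 > -4.
So s1 strictly dominates s4 for the maximizer; s4 is strictly dominated.

4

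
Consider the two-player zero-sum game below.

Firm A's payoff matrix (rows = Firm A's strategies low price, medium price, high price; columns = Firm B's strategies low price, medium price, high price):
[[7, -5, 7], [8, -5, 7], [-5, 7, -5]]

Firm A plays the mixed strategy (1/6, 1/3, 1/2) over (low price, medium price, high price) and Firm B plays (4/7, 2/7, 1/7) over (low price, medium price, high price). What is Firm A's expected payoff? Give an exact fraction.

Against (4/7, 2/7, 1/7), each row's expected payoff is low price: 25/7; medium price: 29/7; high price: -11/7.
Taking the (1/6, 1/3, 1/2)-weighted average: (1/6)·(25/7) + (1/3)·(29/7) + (1/2)·(-11/7) = 25/21.

25/21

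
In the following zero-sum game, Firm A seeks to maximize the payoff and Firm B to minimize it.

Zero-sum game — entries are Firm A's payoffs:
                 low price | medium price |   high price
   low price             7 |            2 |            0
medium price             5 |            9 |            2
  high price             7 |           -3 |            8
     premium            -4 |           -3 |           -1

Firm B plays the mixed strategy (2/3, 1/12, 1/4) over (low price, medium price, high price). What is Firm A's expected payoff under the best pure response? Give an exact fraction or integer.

77/12

low price: (7)·(2/3) + (2)·(1/12) + (0)·(1/4) = 29/6.
medium price: (5)·(2/3) + (9)·(1/12) + (2)·(1/4) = 55/12.
high price: (7)·(2/3) + (-3)·(1/12) + (8)·(1/4) = 77/12.
premium: (-4)·(2/3) + (-3)·(1/12) + (-1)·(1/4) = -19/6.
The best pure response is high price with expected payoff 77/12.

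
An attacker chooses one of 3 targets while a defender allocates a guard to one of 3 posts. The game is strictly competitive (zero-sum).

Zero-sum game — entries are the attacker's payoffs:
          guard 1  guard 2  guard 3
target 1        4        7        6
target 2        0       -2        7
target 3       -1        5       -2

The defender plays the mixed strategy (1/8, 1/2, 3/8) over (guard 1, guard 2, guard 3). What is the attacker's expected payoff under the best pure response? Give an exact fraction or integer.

target 1: (4)·(1/8) + (7)·(1/2) + (6)·(3/8) = 25/4.
target 2: (0)·(1/8) + (-2)·(1/2) + (7)·(3/8) = 13/8.
target 3: (-1)·(1/8) + (5)·(1/2) + (-2)·(3/8) = 13/8.
The best pure response is target 1 with expected payoff 25/4.

25/4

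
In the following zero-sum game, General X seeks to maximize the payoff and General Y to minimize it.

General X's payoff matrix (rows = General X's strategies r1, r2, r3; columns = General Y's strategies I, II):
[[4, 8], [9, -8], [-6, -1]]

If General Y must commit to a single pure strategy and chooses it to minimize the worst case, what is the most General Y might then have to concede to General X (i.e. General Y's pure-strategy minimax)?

8

The worst case (largest entry) in each column is I: 9, II: 8.
The best (smallest) of these is 8.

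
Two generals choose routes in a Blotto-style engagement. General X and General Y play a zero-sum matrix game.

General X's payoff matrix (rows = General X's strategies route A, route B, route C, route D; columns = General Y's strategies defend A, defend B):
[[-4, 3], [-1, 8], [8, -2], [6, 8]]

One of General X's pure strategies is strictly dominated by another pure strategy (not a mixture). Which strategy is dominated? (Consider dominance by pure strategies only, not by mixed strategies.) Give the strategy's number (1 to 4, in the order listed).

1

Compare route A with route B: -1 > -4, 8 > 3.
So route B strictly dominates route A for General X; route A is strictly dominated.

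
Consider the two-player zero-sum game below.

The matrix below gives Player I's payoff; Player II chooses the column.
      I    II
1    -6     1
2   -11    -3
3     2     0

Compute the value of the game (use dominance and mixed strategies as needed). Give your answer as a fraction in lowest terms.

Row 2 is strictly dominated by row 1, so Player I never plays it.
The remaining 2×2 game on (1, 3) × (I, II) has no saddle point. Let Player I play 1 with probability p; indifference gives −6p + 2(1−p) = p, so p = 2/9.
Similarly Player II's optimal q on I is 1/9, and the value is -6·(1/9) + (1)·(8/9) = 2/9.

2/9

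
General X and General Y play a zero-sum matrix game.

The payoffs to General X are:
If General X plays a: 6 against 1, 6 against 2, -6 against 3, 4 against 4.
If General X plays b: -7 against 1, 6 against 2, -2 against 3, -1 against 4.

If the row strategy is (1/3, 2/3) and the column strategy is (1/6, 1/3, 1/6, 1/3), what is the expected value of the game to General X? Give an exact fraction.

Against (1/6, 1/3, 1/6, 1/3), each row's expected payoff is a: 10/3; b: 1/6.
Taking the (1/3, 2/3)-weighted average: (1/3)·(10/3) + (2/3)·(1/6) = 11/9.

11/9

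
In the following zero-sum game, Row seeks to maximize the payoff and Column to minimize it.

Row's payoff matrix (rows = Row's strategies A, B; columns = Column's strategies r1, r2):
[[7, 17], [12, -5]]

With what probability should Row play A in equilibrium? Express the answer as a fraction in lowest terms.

Row minima are 7 and -5, so Row's maximin is 7; column maxima are 12 and 17, so Column's minimax is 12. These differ, so the equilibrium is in mixed strategies.
Let Row play A with probability p. Column is indifferent when 7p + 12(1−p) = 17p − 5(1−p), giving p = 17/27.

17/27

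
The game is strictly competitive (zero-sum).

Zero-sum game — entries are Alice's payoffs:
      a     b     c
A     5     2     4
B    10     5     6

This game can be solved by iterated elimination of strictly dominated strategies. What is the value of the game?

Row A is strictly dominated by row B (10>5, 5>2, 6>4); eliminate A.
Column a is strictly dominated by b for Bob (5<10); eliminate a.
Column c is strictly dominated by b for Bob (5<6); eliminate c.
Only (B, b) remains, with payoff 5.

5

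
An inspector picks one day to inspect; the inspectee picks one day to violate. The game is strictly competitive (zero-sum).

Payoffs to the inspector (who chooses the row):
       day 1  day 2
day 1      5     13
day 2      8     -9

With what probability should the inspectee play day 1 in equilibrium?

Row minima are 5 and -9, so the inspector's maximin is 5; column maxima are 8 and 13, so the inspectee's minimax is 8. These differ, so the equilibrium is in mixed strategies.
Let the inspectee play day 1 with probability q. The inspector is indifferent when 5q + 13(1−q) = 8q − 9(1−q), giving q = 22/25.

22/25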